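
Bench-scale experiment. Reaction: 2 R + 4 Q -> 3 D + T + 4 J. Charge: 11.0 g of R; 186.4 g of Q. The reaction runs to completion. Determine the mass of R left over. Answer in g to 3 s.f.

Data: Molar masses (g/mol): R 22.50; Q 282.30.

3.57 g

n(R) = 11.00 / 22.50 = 0.4889 mol
n(Q) = 186.4 / 282.30 = 0.6603 mol
n/ν for R = 0.4889/2 = 0.2445
n/ν for Q = 0.6603/4 = 0.1651
Smallest n/ν is Q → limiting reagent.
R consumed = (2/4) × 0.6603 = 0.3302 mol
R remaining = 0.4889 − 0.3302 = 0.1587 mol
mass = 0.1587 × 22.50 = 3.571 g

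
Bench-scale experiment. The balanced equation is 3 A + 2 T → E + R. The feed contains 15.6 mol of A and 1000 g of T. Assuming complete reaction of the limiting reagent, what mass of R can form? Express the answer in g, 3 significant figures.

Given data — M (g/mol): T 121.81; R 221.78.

910 g

n(A) = 15.60 mol
n(T) = 1000 / 121.81 = 8.210 mol
n/ν for A = 15.60/3 = 5.200
n/ν for T = 8.210/2 = 4.105
Smallest n/ν is T → limiting reagent.
n(R) = (1/2) × 8.210 = 4.105 mol
mass = 4.105 × 221.78 = 910.4 g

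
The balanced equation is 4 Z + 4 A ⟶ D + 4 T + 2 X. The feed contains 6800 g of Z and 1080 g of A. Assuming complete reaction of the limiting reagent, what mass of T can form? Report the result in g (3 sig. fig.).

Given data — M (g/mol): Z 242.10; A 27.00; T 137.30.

n(Z) = 6800 / 242.10 = 28.09 mol
n(A) = 1080 / 27.00 = 40.00 mol
n/ν → Z: 7.023, A: 10.00; Z is limiting.
n(T) = (4/4) × 28.09 = 28.09 mol
mass = 28.09 × 137.30 = 3857 g

3860 g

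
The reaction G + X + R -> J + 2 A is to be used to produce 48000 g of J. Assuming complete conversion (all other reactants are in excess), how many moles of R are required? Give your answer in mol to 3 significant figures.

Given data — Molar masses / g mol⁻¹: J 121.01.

n(J) = 48000 / 121.01 = 396.7 mol
n(R) = (1/1) × 396.7 = 396.7 mol

397 mol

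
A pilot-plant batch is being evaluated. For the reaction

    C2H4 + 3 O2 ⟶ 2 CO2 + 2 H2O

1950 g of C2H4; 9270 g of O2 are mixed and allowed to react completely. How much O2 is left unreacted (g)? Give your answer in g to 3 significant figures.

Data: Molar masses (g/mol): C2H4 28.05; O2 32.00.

2600 g

n(C2H4) = 1950 / 28.05 = 69.52 mol
n(O2) = 9270 / 32.00 = 289.7 mol
n/ν → C2H4: 69.52, O2: 96.57; C2H4 is limiting.
O2 consumed = (3/1) × 69.52 = 208.6 mol
O2 remaining = 289.7 − 208.6 = 81.10 mol
mass = 81.10 × 32.00 = 2595 g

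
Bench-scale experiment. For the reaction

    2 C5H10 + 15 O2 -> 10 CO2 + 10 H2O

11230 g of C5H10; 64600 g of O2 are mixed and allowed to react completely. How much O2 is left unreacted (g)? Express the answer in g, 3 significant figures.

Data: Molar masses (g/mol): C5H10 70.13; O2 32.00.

26200 g

n(C5H10) = 11230 / 70.13 = 160.1 mol
n(O2) = 64600 / 32.00 = 2019 mol
n/ν for C5H10 = 160.1/2 = 80.05
n/ν for O2 = 2019/15 = 134.6
Smallest n/ν is C5H10 → limiting reagent.
O2 consumed = (15/2) × 160.1 = 1201 mol
O2 remaining = 2019 − 1201 = 818.0 mol
mass = 818.0 × 32.00 = 26180 g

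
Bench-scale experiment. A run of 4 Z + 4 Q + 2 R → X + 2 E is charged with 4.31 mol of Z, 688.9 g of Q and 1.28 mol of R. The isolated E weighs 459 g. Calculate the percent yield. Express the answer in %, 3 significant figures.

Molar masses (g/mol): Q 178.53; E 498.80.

71.9 %

n(Z) = 4.310 mol
n(Q) = 688.9 / 178.53 = 3.859 mol
n(R) = 1.280 mol
n/ν → Z: 1.078, Q: 0.9648, R: 0.6400; R is limiting.
theoretical n(E) = (2/2) × 1.280 = 1.280 mol → 638.5 g
% yield = 459 / 638.5 × 100 = 71.89 %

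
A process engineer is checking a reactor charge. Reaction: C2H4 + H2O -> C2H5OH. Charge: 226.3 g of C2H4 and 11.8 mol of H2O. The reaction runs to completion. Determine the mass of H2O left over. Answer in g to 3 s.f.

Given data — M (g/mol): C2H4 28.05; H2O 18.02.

67.3 g

n(C2H4) = 226.3 / 28.05 = 8.068 mol
n(H2O) = 11.80 mol
n/ν for C2H4 = 8.068/1 = 8.068
n/ν for H2O = 11.80/1 = 11.80
Smallest n/ν is C2H4 → limiting reagent.
H2O consumed = (1/1) × 8.068 = 8.068 mol
H2O remaining = 11.80 − 8.068 = 3.732 mol
mass = 3.732 × 18.02 = 67.25 g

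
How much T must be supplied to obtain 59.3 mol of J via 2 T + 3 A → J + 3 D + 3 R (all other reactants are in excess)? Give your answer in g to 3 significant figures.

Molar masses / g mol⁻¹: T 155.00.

18400 g

n(J) = 59.30 mol
n(T) = (2/1) × 59.30 = 118.6 mol
mass = 118.6 × 155.00 = 18380 g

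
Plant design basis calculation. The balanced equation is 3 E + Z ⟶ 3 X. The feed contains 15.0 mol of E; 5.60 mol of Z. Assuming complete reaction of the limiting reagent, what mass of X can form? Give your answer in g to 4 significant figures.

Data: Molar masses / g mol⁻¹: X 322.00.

4830 g

n(E) = 15.00 mol
n(Z) = 5.600 mol
n/ν → E: 5.000, Z: 5.600; E is limiting.
n(X) = (3/3) × 15.00 = 15.00 mol
mass = 15.00 × 322.00 = 4830 g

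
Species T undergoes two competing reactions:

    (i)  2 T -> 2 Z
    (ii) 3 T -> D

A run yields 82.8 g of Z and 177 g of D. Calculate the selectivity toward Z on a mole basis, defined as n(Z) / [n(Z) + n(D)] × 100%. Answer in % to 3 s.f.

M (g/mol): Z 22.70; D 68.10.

58.4 %

n(Z) = 82.8 / 22.70 = 3.648 mol
n(D) = 177 / 68.10 = 2.599 mol
selectivity = 3.648/(3.648+2.599) × 100 = 58.40 %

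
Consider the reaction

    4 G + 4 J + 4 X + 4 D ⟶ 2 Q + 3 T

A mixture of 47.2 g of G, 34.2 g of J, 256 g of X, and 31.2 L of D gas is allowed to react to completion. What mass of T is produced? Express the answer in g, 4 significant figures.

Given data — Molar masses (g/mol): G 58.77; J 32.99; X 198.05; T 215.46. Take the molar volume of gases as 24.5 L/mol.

n(G) = 47.20 / 58.77 = 0.8031 mol
n(J) = 34.20 / 32.99 = 1.037 mol
n(X) = 256.0 / 198.05 = 1.293 mol
n(D) = 31.20 / 24.5 = 1.273 mol
n/ν for G = 0.8031/4 = 0.2008
n/ν for J = 1.037/4 = 0.2593
n/ν for X = 1.293/4 = 0.3233
n/ν for D = 1.273/4 = 0.3183
Smallest n/ν is G → limiting reagent.
n(T) = (3/4) × 0.8031 = 0.6023 mol
mass = 0.6023 × 215.46 = 129.8 g

129.8 g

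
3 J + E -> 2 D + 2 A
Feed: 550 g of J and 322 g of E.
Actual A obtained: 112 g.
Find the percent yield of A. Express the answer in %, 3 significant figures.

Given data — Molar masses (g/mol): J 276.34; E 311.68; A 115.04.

n(J) = 550.0 / 276.34 = 1.990 mol
n(E) = 322.0 / 311.68 = 1.033 mol
n/ν for J = 1.990/3 = 0.6633
n/ν for E = 1.033/1 = 1.033
Smallest n/ν is J → limiting reagent.
theoretical n(A) = (2/3) × 1.990 = 1.327 mol → 152.7 g
% yield = 112 / 152.7 × 100 = 73.35 %

73.4 %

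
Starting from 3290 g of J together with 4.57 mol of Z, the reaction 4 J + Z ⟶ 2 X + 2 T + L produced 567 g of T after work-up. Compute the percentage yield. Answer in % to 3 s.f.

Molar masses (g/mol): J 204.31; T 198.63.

n(J) = 3290 / 204.31 = 16.10 mol
n(Z) = 4.570 mol
n/ν → J: 4.025, Z: 4.570; J is limiting.
theoretical n(T) = (2/4) × 16.10 = 8.050 mol → 1599 g
% yield = 567 / 1599 × 100 = 35.46 %

35.5 %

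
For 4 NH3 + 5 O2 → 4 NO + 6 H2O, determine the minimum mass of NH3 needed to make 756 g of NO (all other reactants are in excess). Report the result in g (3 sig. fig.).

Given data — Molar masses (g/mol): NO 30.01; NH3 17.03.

n(NO) = 756 / 30.01 = 25.19 mol
n(NH3) = (4/4) × 25.19 = 25.19 mol
mass = 25.19 × 17.03 = 429.0 g

429 g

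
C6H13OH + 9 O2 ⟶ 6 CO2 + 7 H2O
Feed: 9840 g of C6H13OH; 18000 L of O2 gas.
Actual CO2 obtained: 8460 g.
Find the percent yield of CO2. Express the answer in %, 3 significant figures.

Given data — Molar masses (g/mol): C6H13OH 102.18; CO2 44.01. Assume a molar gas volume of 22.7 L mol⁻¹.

n(C6H13OH) = 9840 / 102.18 = 96.30 mol
n(O2) = 18000 / 22.7 = 793.0 mol
n/ν for C6H13OH = 96.30/1 = 96.30
n/ν for O2 = 793.0/9 = 88.11
Smallest n/ν is O2 → limiting reagent.
theoretical n(CO2) = (6/9) × 793.0 = 528.7 mol → 23270 g
% yield = 8460 / 23270 × 100 = 36.36 %

36.4 %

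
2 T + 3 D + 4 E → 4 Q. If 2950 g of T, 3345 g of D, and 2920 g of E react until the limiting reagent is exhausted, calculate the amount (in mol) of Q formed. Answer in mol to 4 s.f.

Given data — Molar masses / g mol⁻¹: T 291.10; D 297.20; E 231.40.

12.62 mol

n(T) = 2950 / 291.10 = 10.13 mol
n(D) = 3345 / 297.20 = 11.26 mol
n(E) = 2920 / 231.40 = 12.62 mol
n/ν for T = 10.13/2 = 5.065
n/ν for D = 11.26/3 = 3.753
n/ν for E = 12.62/4 = 3.155
Smallest n/ν is E → limiting reagent.
n(Q) = (4/4) × 12.62 = 12.62 mol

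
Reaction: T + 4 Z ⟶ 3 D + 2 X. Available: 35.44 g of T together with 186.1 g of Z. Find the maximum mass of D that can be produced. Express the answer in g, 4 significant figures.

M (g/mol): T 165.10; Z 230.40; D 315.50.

191.1 g

n(T) = 35.44 / 165.10 = 0.2147 mol
n(Z) = 186.1 / 230.40 = 0.8077 mol
n/ν for T = 0.2147/1 = 0.2147
n/ν for Z = 0.8077/4 = 0.2019
Smallest n/ν is Z → limiting reagent.
n(D) = (3/4) × 0.8077 = 0.6058 mol
mass = 0.6058 × 315.50 = 191.1 g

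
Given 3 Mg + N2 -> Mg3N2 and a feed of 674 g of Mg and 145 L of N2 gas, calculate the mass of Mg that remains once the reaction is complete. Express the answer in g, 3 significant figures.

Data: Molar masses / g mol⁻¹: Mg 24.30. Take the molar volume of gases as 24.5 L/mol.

243 g

n(Mg) = 674.0 / 24.30 = 27.74 mol
n(N2) = 145.0 / 24.5 = 5.918 mol
n/ν → Mg: 9.247, N2: 5.918; N2 is limiting.
Mg consumed = (3/1) × 5.918 = 17.75 mol
Mg remaining = 27.74 − 17.75 = 9.990 mol
mass = 9.990 × 24.30 = 242.8 g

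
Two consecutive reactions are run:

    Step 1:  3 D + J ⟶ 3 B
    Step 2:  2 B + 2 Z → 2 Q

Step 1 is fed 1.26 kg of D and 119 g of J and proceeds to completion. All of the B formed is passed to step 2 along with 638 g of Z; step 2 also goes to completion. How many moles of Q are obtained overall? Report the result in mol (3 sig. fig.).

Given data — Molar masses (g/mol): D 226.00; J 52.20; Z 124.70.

Step 1:
n(D) = 1.260×1000 / 226.00 = 5.575 mol
n(J) = 119.0 / 52.20 = 2.280 mol
n/ν for D = 5.575/3 = 1.858
n/ν for J = 2.280/1 = 2.280
Smallest n/ν is D → limiting reagent.
n(B) produced = (3/3) × 5.575 = 5.575 mol
Step 2:
n(B) available = 5.575 mol
n(Z) = 638.0 / 124.70 = 5.116 mol
n/ν for B = 5.575/2 = 2.788
n/ν for Z = 5.116/2 = 2.558
Smallest n/ν is Z → limiting reagent.
n(Q) = (2/2) × 5.116 = 5.116 mol

5.12 mol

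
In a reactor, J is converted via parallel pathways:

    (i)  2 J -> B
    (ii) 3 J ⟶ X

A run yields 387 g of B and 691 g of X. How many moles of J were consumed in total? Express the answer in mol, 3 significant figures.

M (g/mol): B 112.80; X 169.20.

n(B) = 387 / 112.80 = 3.431 mol
n(X) = 691 / 169.20 = 4.084 mol
n(J) via (i) = (2/1)×3.431 = 6.862 mol
n(J) via (ii) = (3/1)×4.084 = 12.25 mol
total n(J) = 6.862 + 12.25 = 19.11 mol

19.1 mol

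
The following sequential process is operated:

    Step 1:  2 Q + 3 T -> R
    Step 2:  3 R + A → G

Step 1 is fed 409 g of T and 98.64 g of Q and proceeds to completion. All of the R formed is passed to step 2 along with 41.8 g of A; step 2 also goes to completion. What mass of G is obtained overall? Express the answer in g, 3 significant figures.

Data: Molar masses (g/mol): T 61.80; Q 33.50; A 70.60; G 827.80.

Step 1:
n(T) = 409.0 / 61.80 = 6.618 mol
n(Q) = 98.64 / 33.50 = 2.944 mol
n/ν → T: 2.206, Q: 1.472; Q is limiting.
n(R) produced = (1/2) × 2.944 = 1.472 mol
Step 2:
n(R) available = 1.472 mol
n(A) = 41.80 / 70.60 = 0.5921 mol
n/ν → R: 0.4907, A: 0.5921; R is limiting.
n(G) = (1/3) × 1.472 = 0.4907 mol
mass = 0.4907 × 827.80 = 406.2 g

406 g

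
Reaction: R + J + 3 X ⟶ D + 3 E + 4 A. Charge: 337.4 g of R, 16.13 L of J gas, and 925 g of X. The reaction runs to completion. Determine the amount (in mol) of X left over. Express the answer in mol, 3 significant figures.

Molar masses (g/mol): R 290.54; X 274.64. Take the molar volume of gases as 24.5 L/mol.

n(R) = 337.4 / 290.54 = 1.161 mol
n(J) = 16.13 / 24.5 = 0.6584 mol
n(X) = 925.0 / 274.64 = 3.368 mol
n/ν for R = 1.161/1 = 1.161
n/ν for J = 0.6584/1 = 0.6584
n/ν for X = 3.368/3 = 1.123
Smallest n/ν is J → limiting reagent.
X consumed = (3/1) × 0.6584 = 1.975 mol
X remaining = 3.368 − 1.975 = 1.393 mol

1.39 mol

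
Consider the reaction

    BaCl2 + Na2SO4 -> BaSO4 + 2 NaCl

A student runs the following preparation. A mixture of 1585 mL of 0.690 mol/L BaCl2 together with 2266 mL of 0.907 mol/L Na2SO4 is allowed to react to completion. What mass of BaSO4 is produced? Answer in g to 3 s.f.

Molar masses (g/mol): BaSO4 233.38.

255 g

n(BaCl2) = 0.690 × 1585/1000 = 1.094 mol
n(Na2SO4) = 0.907 × 2266/1000 = 2.055 mol
n/ν for BaCl2 = 1.094/1 = 1.094
n/ν for Na2SO4 = 2.055/1 = 2.055
Smallest n/ν is BaCl2 → limiting reagent.
n(BaSO4) = (1/1) × 1.094 = 1.094 mol
mass = 1.094 × 233.38 = 255.3 g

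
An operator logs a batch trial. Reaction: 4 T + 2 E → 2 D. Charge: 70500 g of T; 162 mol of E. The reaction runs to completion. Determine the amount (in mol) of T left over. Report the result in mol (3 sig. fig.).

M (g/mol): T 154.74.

n(T) = 70500 / 154.74 = 455.6 mol
n(E) = 162.0 mol
n/ν → T: 113.9, E: 81.00; E is limiting.
T consumed = (4/2) × 162.0 = 324.0 mol
T remaining = 455.6 − 324.0 = 131.6 mol

132 mol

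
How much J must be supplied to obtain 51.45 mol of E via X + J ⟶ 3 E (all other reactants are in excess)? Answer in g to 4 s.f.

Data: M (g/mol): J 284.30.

4876 g

n(E) = 51.45 mol
n(J) = (1/3) × 51.45 = 17.15 mol
mass = 17.15 × 284.30 = 4876 g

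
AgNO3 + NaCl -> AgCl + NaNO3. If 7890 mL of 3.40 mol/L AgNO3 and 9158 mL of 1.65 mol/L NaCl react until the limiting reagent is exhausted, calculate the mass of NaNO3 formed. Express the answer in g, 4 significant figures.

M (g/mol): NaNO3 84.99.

n(AgNO3) = 3.40 × 7890/1000 = 26.83 mol
n(NaCl) = 1.65 × 9158/1000 = 15.11 mol
n/ν for AgNO3 = 26.83/1 = 26.83
n/ν for NaCl = 15.11/1 = 15.11
Smallest n/ν is NaCl → limiting reagent.
n(NaNO3) = (1/1) × 15.11 = 15.11 mol
mass = 15.11 × 84.99 = 1284 g

1284 g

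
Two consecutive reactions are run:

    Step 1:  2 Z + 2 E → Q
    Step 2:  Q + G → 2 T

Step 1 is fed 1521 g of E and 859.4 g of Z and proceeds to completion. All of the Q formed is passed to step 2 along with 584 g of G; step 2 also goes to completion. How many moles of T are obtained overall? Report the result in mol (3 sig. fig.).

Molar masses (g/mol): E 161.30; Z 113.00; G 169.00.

Step 1:
n(E) = 1521 / 161.30 = 9.430 mol
n(Z) = 859.4 / 113.00 = 7.605 mol
n/ν for E = 9.430/2 = 4.715
n/ν for Z = 7.605/2 = 3.803
Smallest n/ν is Z → limiting reagent.
n(Q) produced = (1/2) × 7.605 = 3.803 mol
Step 2:
n(Q) available = 3.803 mol
n(G) = 584.0 / 169.00 = 3.456 mol
n/ν for Q = 3.803/1 = 3.803
n/ν for G = 3.456/1 = 3.456
Smallest n/ν is G → limiting reagent.
n(T) = (2/1) × 3.456 = 6.912 mol

6.91 mol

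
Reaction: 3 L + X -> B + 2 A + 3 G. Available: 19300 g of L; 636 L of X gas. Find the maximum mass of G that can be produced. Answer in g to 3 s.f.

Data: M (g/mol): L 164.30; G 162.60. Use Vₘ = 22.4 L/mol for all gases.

n(L) = 19300 / 164.30 = 117.5 mol
n(X) = 636.0 / 22.4 = 28.39 mol
n/ν for L = 117.5/3 = 39.17
n/ν for X = 28.39/1 = 28.39
Smallest n/ν is X → limiting reagent.
n(G) = (3/1) × 28.39 = 85.17 mol
mass = 85.17 × 162.60 = 13850 g

13900 g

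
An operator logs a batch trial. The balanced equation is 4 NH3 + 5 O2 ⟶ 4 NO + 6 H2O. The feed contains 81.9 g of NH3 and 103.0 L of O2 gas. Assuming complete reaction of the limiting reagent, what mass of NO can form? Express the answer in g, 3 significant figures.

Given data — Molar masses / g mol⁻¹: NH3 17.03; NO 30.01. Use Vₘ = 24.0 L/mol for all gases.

103 g

n(NH3) = 81.90 / 17.03 = 4.809 mol
n(O2) = 103.0 / 24.0 = 4.292 mol
n/ν for NH3 = 4.809/4 = 1.202
n/ν for O2 = 4.292/5 = 0.8584
Smallest n/ν is O2 → limiting reagent.
n(NO) = (4/5) × 4.292 = 3.434 mol
mass = 3.434 × 30.01 = 103.1 g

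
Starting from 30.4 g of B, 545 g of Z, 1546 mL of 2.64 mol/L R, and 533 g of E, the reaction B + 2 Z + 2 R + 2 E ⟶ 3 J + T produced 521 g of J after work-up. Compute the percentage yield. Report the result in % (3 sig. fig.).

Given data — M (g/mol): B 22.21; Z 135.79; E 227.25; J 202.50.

73.1 %

n(B) = 30.40 / 22.21 = 1.369 mol
n(Z) = 545.0 / 135.79 = 4.014 mol
n(R) = 2.64 × 1546/1000 = 4.081 mol
n(E) = 533.0 / 227.25 = 2.345 mol
n/ν for B = 1.369/1 = 1.369
n/ν for Z = 4.014/2 = 2.007
n/ν for R = 4.081/2 = 2.041
n/ν for E = 2.345/2 = 1.173
Smallest n/ν is E → limiting reagent.
theoretical n(J) = (3/2) × 2.345 = 3.518 mol → 712.4 g
% yield = 521 / 712.4 × 100 = 73.13 %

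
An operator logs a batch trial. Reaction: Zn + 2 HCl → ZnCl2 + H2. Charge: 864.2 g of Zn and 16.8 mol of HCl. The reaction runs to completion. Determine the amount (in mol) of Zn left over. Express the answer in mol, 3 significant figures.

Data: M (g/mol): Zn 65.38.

n(Zn) = 864.2 / 65.38 = 13.22 mol
n(HCl) = 16.80 mol
n/ν → Zn: 13.22, HCl: 8.400; HCl is limiting.
Zn consumed = (1/2) × 16.80 = 8.400 mol
Zn remaining = 13.22 − 8.400 = 4.820 mol

4.82 mol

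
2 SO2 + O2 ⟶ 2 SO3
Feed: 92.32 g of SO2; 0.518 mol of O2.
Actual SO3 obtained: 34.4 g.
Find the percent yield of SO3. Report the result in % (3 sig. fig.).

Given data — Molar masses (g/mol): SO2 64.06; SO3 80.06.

41.5 %

n(SO2) = 92.32 / 64.06 = 1.441 mol
n(O2) = 0.5180 mol
n/ν for SO2 = 1.441/2 = 0.7205
n/ν for O2 = 0.5180/1 = 0.5180
Smallest n/ν is O2 → limiting reagent.
theoretical n(SO3) = (2/1) × 0.5180 = 1.036 mol → 82.94 g
% yield = 34.4 / 82.94 × 100 = 41.48 %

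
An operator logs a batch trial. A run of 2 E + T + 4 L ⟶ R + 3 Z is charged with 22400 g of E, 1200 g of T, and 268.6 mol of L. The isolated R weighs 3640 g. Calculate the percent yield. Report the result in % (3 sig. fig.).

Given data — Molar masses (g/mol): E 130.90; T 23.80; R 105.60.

n(E) = 22400 / 130.90 = 171.1 mol
n(T) = 1200 / 23.80 = 50.42 mol
n(L) = 268.6 mol
n/ν for E = 171.1/2 = 85.55
n/ν for T = 50.42/1 = 50.42
n/ν for L = 268.6/4 = 67.15
Smallest n/ν is T → limiting reagent.
theoretical n(R) = (1/1) × 50.42 = 50.42 mol → 5324 g
% yield = 3640 / 5324 × 100 = 68.37 %

68.4 %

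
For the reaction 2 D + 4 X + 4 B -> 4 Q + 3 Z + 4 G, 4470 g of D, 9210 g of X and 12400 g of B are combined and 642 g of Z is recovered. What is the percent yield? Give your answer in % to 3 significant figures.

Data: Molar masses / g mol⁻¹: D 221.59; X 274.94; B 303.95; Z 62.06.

n(D) = 4470 / 221.59 = 20.17 mol
n(X) = 9210 / 274.94 = 33.50 mol
n(B) = 12400 / 303.95 = 40.80 mol
n/ν for D = 20.17/2 = 10.09
n/ν for X = 33.50/4 = 8.375
n/ν for B = 40.80/4 = 10.20
Smallest n/ν is X → limiting reagent.
theoretical n(Z) = (3/4) × 33.50 = 25.13 mol → 1560 g
% yield = 642 / 1560 × 100 = 41.15 %

41.2 %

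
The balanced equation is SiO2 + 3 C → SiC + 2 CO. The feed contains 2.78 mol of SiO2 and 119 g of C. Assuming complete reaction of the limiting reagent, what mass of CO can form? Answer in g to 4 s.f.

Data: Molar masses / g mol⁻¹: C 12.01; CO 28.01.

n(SiO2) = 2.780 mol
n(C) = 119.0 / 12.01 = 9.908 mol
n/ν for SiO2 = 2.780/1 = 2.780
n/ν for C = 9.908/3 = 3.303
Smallest n/ν is SiO2 → limiting reagent.
n(CO) = (2/1) × 2.780 = 5.560 mol
mass = 5.560 × 28.01 = 155.7 g

155.7 g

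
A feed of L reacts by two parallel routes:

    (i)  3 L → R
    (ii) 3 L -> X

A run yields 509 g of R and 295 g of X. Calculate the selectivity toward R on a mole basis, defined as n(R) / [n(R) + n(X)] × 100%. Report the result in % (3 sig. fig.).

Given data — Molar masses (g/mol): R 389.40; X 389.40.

n(R) = 509 / 389.40 = 1.307 mol
n(X) = 295 / 389.40 = 0.7576 mol
selectivity = 1.307/(1.307+0.7576) × 100 = 63.31 %

63.3 %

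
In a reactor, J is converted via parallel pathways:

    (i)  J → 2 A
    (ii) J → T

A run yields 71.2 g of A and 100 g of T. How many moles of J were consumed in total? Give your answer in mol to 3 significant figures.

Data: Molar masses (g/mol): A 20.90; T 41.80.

n(A) = 71.2 / 20.90 = 3.407 mol
n(T) = 100 / 41.80 = 2.392 mol
n(J) via (i) = (1/2)×3.407 = 1.704 mol
n(J) via (ii) = (1/1)×2.392 = 2.392 mol
total n(J) = 1.704 + 2.392 = 4.096 mol

4.10 mol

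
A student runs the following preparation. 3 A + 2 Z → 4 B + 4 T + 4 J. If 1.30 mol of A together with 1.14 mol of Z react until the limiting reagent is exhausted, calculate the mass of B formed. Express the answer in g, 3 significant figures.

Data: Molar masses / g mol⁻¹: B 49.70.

n(A) = 1.300 mol
n(Z) = 1.140 mol
n/ν → A: 0.4333, Z: 0.5700; A is limiting.
n(B) = (4/3) × 1.300 = 1.733 mol
mass = 1.733 × 49.70 = 86.13 g

86.1 g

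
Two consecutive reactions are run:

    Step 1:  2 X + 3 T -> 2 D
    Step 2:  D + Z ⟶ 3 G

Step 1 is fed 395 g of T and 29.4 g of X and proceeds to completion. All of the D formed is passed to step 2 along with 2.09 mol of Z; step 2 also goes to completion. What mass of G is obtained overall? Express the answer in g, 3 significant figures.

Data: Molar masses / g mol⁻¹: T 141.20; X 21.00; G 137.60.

578 g

Step 1:
n(T) = 395.0 / 141.20 = 2.797 mol
n(X) = 29.40 / 21.00 = 1.400 mol
n/ν for T = 2.797/3 = 0.9323
n/ν for X = 1.400/2 = 0.7000
Smallest n/ν is X → limiting reagent.
n(D) produced = (2/2) × 1.400 = 1.400 mol
Step 2:
n(D) available = 1.400 mol
n(Z) = 2.090 mol
n/ν for D = 1.400/1 = 1.400
n/ν for Z = 2.090/1 = 2.090
Smallest n/ν is D → limiting reagent.
n(G) = (3/1) × 1.400 = 4.200 mol
mass = 4.200 × 137.60 = 577.9 g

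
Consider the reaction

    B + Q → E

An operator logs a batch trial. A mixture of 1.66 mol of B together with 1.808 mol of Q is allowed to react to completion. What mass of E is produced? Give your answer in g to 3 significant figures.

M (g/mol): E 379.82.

631 g

n(B) = 1.660 mol
n(Q) = 1.808 mol
n/ν → B: 1.660, Q: 1.808; B is limiting.
n(E) = (1/1) × 1.660 = 1.660 mol
mass = 1.660 × 379.82 = 630.5 g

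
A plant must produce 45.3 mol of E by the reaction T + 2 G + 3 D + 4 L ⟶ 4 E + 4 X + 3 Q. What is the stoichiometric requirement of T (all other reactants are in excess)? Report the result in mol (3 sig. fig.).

11.3 mol

n(E) = 45.30 mol
n(T) = (1/4) × 45.30 = 11.33 mol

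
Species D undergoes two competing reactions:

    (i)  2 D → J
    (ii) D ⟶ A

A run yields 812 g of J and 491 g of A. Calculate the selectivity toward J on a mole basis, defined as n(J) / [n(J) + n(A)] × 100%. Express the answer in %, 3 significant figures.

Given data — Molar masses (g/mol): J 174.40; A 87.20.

n(J) = 812 / 174.40 = 4.656 mol
n(A) = 491 / 87.20 = 5.631 mol
selectivity = 4.656/(4.656+5.631) × 100 = 45.26 %

45.3 %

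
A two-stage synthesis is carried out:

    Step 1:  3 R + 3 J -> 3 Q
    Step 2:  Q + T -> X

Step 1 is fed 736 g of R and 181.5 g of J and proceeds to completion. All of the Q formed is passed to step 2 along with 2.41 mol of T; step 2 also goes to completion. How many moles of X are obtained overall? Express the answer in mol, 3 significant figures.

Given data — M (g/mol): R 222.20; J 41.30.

2.41 mol

Step 1:
n(R) = 736.0 / 222.20 = 3.312 mol
n(J) = 181.5 / 41.30 = 4.395 mol
n/ν → R: 1.104, J: 1.465; R is limiting.
n(Q) produced = (3/3) × 3.312 = 3.312 mol
Step 2:
n(Q) available = 3.312 mol
n(T) = 2.410 mol
n/ν → Q: 3.312, T: 2.410; T is limiting.
n(X) = (1/1) × 2.410 = 2.410 mol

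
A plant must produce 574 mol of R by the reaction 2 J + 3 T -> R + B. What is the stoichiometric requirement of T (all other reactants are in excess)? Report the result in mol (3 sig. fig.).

1720 mol

n(R) = 574.0 mol
n(T) = (3/1) × 574.0 = 1722 mol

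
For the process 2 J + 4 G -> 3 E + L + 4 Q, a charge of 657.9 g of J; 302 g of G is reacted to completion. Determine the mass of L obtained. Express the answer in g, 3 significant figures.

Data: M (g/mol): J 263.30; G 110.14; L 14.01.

n(J) = 657.9 / 263.30 = 2.499 mol
n(G) = 302.0 / 110.14 = 2.742 mol
n/ν → J: 1.250, G: 0.6855; G is limiting.
n(L) = (1/4) × 2.742 = 0.6855 mol
mass = 0.6855 × 14.01 = 9.604 g

9.60 g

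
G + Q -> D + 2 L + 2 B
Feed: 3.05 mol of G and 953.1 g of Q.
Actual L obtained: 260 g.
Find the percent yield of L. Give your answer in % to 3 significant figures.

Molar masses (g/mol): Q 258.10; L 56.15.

75.9 %

n(G) = 3.050 mol
n(Q) = 953.1 / 258.10 = 3.693 mol
n/ν for G = 3.050/1 = 3.050
n/ν for Q = 3.693/1 = 3.693
Smallest n/ν is G → limiting reagent.
theoretical n(L) = (2/1) × 3.050 = 6.100 mol → 342.5 g
% yield = 260 / 342.5 × 100 = 75.91 %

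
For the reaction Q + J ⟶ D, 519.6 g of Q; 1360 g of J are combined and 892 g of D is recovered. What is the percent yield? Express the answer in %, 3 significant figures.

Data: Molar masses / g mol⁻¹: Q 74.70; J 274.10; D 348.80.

n(Q) = 519.6 / 74.70 = 6.956 mol
n(J) = 1360 / 274.10 = 4.962 mol
n/ν → Q: 6.956, J: 4.962; J is limiting.
theoretical n(D) = (1/1) × 4.962 = 4.962 mol → 1731 g
% yield = 892 / 1731 × 100 = 51.53 %

51.5 %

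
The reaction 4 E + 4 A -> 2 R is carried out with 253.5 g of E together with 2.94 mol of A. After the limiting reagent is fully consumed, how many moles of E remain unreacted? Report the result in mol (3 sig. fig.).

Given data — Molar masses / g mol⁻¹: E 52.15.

n(E) = 253.5 / 52.15 = 4.861 mol
n(A) = 2.940 mol
n/ν for E = 4.861/4 = 1.215
n/ν for A = 2.940/4 = 0.7350
Smallest n/ν is A → limiting reagent.
E consumed = (4/4) × 2.940 = 2.940 mol
E remaining = 4.861 − 2.940 = 1.921 mol

1.92 mol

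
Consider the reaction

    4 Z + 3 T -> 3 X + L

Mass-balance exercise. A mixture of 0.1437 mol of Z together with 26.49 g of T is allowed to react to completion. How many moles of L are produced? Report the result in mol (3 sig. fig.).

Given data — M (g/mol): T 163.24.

n(Z) = 0.1437 mol
n(T) = 26.49 / 163.24 = 0.1623 mol
n/ν for Z = 0.1437/4 = 0.03593
n/ν for T = 0.1623/3 = 0.05410
Smallest n/ν is Z → limiting reagent.
n(L) = (1/4) × 0.1437 = 0.03593 mol

0.0359 mol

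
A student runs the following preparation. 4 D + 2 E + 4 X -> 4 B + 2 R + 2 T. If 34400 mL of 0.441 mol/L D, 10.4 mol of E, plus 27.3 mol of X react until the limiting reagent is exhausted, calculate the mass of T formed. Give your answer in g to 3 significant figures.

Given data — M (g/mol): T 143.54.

n(D) = 0.441 × 34400/1000 = 15.17 mol
n(E) = 10.40 mol
n(X) = 27.30 mol
n/ν for D = 15.17/4 = 3.793
n/ν for E = 10.40/2 = 5.200
n/ν for X = 27.30/4 = 6.825
Smallest n/ν is D → limiting reagent.
n(T) = (2/4) × 15.17 = 7.585 mol
mass = 7.585 × 143.54 = 1089 g

1090 g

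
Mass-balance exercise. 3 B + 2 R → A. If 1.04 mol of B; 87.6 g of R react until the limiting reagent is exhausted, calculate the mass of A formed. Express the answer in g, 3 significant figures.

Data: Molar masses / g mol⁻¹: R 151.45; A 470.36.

136 g

n(B) = 1.040 mol
n(R) = 87.60 / 151.45 = 0.5784 mol
n/ν for B = 1.040/3 = 0.3467
n/ν for R = 0.5784/2 = 0.2892
Smallest n/ν is R → limiting reagent.
n(A) = (1/2) × 0.5784 = 0.2892 mol
mass = 0.2892 × 470.36 = 136.0 g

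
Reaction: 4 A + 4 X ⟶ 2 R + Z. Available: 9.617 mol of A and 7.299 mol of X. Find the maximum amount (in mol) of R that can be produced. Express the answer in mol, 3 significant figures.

n(A) = 9.617 mol
n(X) = 7.299 mol
n/ν for A = 9.617/4 = 2.404
n/ν for X = 7.299/4 = 1.825
Smallest n/ν is X → limiting reagent.
n(R) = (2/4) × 7.299 = 3.650 mol

3.65 mol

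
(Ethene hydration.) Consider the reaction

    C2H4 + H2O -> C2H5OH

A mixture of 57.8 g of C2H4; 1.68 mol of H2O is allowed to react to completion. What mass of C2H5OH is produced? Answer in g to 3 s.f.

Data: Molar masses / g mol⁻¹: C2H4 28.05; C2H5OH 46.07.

n(C2H4) = 57.80 / 28.05 = 2.061 mol
n(H2O) = 1.680 mol
n/ν → C2H4: 2.061, H2O: 1.680; H2O is limiting.
n(C2H5OH) = (1/1) × 1.680 = 1.680 mol
mass = 1.680 × 46.07 = 77.40 g

77.4 g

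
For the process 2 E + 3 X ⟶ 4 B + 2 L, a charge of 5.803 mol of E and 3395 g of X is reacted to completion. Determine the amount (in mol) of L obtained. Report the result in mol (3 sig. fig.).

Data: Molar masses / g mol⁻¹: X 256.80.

n(E) = 5.803 mol
n(X) = 3395 / 256.80 = 13.22 mol
n/ν for E = 5.803/2 = 2.902
n/ν for X = 13.22/3 = 4.407
Smallest n/ν is E → limiting reagent.
n(L) = (2/2) × 5.803 = 5.803 mol

5.80 mol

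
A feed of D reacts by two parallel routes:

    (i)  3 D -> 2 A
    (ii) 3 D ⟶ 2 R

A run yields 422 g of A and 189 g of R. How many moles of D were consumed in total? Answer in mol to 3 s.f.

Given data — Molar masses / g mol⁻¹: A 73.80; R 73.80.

12.4 mol

n(A) = 422 / 73.80 = 5.718 mol
n(R) = 189 / 73.80 = 2.561 mol
n(D) via (i) = (3/2)×5.718 = 8.577 mol
n(D) via (ii) = (3/2)×2.561 = 3.842 mol
total n(D) = 8.577 + 3.842 = 12.42 mol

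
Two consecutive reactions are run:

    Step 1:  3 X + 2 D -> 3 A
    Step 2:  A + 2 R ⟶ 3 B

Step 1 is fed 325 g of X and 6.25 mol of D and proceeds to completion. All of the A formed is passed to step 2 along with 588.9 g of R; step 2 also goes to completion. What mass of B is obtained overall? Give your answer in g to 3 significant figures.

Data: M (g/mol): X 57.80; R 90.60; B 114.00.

Step 1:
n(X) = 325.0 / 57.80 = 5.623 mol
n(D) = 6.250 mol
n/ν for X = 5.623/3 = 1.874
n/ν for D = 6.250/2 = 3.125
Smallest n/ν is X → limiting reagent.
n(A) produced = (3/3) × 5.623 = 5.623 mol
Step 2:
n(A) available = 5.623 mol
n(R) = 588.9 / 90.60 = 6.500 mol
n/ν for A = 5.623/1 = 5.623
n/ν for R = 6.500/2 = 3.250
Smallest n/ν is R → limiting reagent.
n(B) = (3/2) × 6.500 = 9.750 mol
mass = 9.750 × 114.00 = 1112 g

1110 g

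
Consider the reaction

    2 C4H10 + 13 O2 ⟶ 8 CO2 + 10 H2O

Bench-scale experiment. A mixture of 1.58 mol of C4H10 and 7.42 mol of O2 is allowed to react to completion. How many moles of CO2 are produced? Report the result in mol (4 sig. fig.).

4.566 mol

n(C4H10) = 1.580 mol
n(O2) = 7.420 mol
n/ν for C4H10 = 1.580/2 = 0.7900
n/ν for O2 = 7.420/13 = 0.5708
Smallest n/ν is O2 → limiting reagent.
n(CO2) = (8/13) × 7.420 = 4.566 mol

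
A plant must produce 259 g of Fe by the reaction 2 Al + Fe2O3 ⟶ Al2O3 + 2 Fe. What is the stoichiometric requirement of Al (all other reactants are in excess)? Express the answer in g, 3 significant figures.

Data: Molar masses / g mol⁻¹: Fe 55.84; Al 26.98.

n(Fe) = 259 / 55.84 = 4.638 mol
n(Al) = (2/2) × 4.638 = 4.638 mol
mass = 4.638 × 26.98 = 125.1 g

125 g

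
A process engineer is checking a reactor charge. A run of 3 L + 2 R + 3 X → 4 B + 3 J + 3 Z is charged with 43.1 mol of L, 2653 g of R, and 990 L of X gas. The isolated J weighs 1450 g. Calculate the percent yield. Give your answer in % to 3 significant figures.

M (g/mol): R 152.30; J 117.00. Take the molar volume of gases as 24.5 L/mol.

47.4 %

n(L) = 43.10 mol
n(R) = 2653 / 152.30 = 17.42 mol
n(X) = 990.0 / 24.5 = 40.41 mol
n/ν → L: 14.37, R: 8.710, X: 13.47; R is limiting.
theoretical n(J) = (3/2) × 17.42 = 26.13 mol → 3057 g
% yield = 1450 / 3057 × 100 = 47.43 %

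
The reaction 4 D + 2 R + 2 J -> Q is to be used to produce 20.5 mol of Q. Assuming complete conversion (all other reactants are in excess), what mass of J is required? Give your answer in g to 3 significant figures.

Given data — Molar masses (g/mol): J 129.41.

n(Q) = 20.50 mol
n(J) = (2/1) × 20.50 = 41.00 mol
mass = 41.00 × 129.41 = 5306 g

5310 g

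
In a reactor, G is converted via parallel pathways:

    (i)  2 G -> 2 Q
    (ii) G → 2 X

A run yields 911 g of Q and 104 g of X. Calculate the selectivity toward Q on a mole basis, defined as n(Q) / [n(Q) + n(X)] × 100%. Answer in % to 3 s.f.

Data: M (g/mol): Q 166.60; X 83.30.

81.4 %

n(Q) = 911 / 166.60 = 5.468 mol
n(X) = 104 / 83.30 = 1.248 mol
selectivity = 5.468/(5.468+1.248) × 100 = 81.42 %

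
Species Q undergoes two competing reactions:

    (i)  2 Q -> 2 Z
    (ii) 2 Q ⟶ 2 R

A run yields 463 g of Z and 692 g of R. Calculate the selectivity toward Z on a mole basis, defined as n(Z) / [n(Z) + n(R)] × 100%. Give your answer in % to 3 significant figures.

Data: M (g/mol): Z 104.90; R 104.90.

n(Z) = 463 / 104.90 = 4.414 mol
n(R) = 692 / 104.90 = 6.597 mol
selectivity = 4.414/(4.414+6.597) × 100 = 40.09 %

40.1 %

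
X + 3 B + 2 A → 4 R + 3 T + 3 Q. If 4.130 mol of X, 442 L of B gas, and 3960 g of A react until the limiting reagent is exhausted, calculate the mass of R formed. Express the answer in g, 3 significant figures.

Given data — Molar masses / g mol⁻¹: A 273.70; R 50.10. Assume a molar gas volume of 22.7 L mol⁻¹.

828 g

n(X) = 4.130 mol
n(B) = 442.0 / 22.7 = 19.47 mol
n(A) = 3960 / 273.70 = 14.47 mol
n/ν for X = 4.130/1 = 4.130
n/ν for B = 19.47/3 = 6.490
n/ν for A = 14.47/2 = 7.235
Smallest n/ν is X → limiting reagent.
n(R) = (4/1) × 4.130 = 16.52 mol
mass = 16.52 × 50.10 = 827.7 g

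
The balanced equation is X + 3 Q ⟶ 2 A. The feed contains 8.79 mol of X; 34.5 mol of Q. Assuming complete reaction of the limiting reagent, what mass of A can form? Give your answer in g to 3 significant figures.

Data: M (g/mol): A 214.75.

n(X) = 8.790 mol
n(Q) = 34.50 mol
n/ν for X = 8.790/1 = 8.790
n/ν for Q = 34.50/3 = 11.50
Smallest n/ν is X → limiting reagent.
n(A) = (2/1) × 8.790 = 17.58 mol
mass = 17.58 × 214.75 = 3775 g

3780 g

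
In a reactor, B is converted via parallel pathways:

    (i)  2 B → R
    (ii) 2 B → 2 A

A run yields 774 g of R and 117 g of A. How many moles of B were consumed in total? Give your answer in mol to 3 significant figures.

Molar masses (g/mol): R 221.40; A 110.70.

n(R) = 774 / 221.40 = 3.496 mol
n(A) = 117 / 110.70 = 1.057 mol
n(B) via (i) = (2/1)×3.496 = 6.992 mol
n(B) via (ii) = (2/2)×1.057 = 1.057 mol
total n(B) = 6.992 + 1.057 = 8.049 mol

8.05 mol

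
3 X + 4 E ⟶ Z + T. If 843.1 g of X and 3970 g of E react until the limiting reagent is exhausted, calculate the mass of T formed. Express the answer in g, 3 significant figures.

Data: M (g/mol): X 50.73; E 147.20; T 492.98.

n(X) = 843.1 / 50.73 = 16.62 mol
n(E) = 3970 / 147.20 = 26.97 mol
n/ν for X = 16.62/3 = 5.540
n/ν for E = 26.97/4 = 6.743
Smallest n/ν is X → limiting reagent.
n(T) = (1/3) × 16.62 = 5.540 mol
mass = 5.540 × 492.98 = 2731 g

2730 g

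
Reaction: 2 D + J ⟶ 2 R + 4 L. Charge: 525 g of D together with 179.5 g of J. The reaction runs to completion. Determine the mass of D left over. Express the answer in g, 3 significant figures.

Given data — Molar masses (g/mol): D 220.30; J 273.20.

236 g

n(D) = 525.0 / 220.30 = 2.383 mol
n(J) = 179.5 / 273.20 = 0.6570 mol
n/ν for D = 2.383/2 = 1.192
n/ν for J = 0.6570/1 = 0.6570
Smallest n/ν is J → limiting reagent.
D consumed = (2/1) × 0.6570 = 1.314 mol
D remaining = 2.383 − 1.314 = 1.069 mol
mass = 1.069 × 220.30 = 235.5 g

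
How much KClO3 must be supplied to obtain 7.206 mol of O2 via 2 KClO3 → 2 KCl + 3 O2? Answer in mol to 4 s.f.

4.804 mol

n(O2) = 7.206 mol
n(KClO3) = (2/3) × 7.206 = 4.804 mol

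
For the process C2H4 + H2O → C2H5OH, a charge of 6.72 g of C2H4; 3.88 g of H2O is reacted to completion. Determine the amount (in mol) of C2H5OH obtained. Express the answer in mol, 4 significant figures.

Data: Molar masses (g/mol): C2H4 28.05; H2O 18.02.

0.2153 mol

n(C2H4) = 6.720 / 28.05 = 0.2396 mol
n(H2O) = 3.880 / 18.02 = 0.2153 mol
n/ν for C2H4 = 0.2396/1 = 0.2396
n/ν for H2O = 0.2153/1 = 0.2153
Smallest n/ν is H2O → limiting reagent.
n(C2H5OH) = (1/1) × 0.2153 = 0.2153 mol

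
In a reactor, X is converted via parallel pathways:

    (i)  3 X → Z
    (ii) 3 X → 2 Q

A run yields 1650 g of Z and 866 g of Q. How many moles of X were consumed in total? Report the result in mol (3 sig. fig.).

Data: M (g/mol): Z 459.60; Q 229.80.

16.4 mol

n(Z) = 1650 / 459.60 = 3.590 mol
n(Q) = 866 / 229.80 = 3.768 mol
n(X) via (i) = (3/1)×3.590 = 10.77 mol
n(X) via (ii) = (3/2)×3.768 = 5.652 mol
total n(X) = 10.77 + 5.652 = 16.42 mol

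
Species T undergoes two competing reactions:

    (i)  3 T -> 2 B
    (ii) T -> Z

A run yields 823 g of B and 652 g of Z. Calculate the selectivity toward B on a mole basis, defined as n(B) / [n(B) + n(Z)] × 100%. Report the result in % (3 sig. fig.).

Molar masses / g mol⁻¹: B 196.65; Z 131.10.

45.7 %

n(B) = 823 / 196.65 = 4.185 mol
n(Z) = 652 / 131.10 = 4.973 mol
selectivity = 4.185/(4.185+4.973) × 100 = 45.70 %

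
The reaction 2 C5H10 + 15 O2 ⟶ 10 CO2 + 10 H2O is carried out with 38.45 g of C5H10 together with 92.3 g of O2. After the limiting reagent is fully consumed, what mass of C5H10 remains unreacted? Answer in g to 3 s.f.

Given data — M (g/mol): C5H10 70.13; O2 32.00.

11.5 g

n(C5H10) = 38.45 / 70.13 = 0.5483 mol
n(O2) = 92.30 / 32.00 = 2.884 mol
n/ν for C5H10 = 0.5483/2 = 0.2742
n/ν for O2 = 2.884/15 = 0.1923
Smallest n/ν is O2 → limiting reagent.
C5H10 consumed = (2/15) × 2.884 = 0.3845 mol
C5H10 remaining = 0.5483 − 0.3845 = 0.1638 mol
mass = 0.1638 × 70.13 = 11.49 g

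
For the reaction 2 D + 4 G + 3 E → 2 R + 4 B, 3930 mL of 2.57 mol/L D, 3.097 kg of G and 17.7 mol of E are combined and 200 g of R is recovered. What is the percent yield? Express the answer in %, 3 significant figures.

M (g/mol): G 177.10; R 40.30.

56.8 %

n(D) = 2.57 × 3930/1000 = 10.10 mol
n(G) = 3.097×1000 / 177.10 = 17.49 mol
n(E) = 17.70 mol
n/ν → D: 5.050, G: 4.373, E: 5.900; G is limiting.
theoretical n(R) = (2/4) × 17.49 = 8.745 mol → 352.4 g
% yield = 200 / 352.4 × 100 = 56.75 %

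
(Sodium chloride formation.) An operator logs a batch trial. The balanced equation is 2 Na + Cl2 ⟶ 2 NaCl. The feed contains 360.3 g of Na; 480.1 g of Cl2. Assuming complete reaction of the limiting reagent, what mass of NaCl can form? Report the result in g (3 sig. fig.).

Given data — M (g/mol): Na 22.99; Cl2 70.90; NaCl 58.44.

n(Na) = 360.3 / 22.99 = 15.67 mol
n(Cl2) = 480.1 / 70.90 = 6.772 mol
n/ν → Na: 7.835, Cl2: 6.772; Cl2 is limiting.
n(NaCl) = (2/1) × 6.772 = 13.54 mol
mass = 13.54 × 58.44 = 791.3 g

791 g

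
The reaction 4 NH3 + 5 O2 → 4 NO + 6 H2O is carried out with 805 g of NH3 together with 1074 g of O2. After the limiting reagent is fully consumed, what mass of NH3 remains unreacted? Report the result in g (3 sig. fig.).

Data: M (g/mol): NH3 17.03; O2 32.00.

n(NH3) = 805.0 / 17.03 = 47.27 mol
n(O2) = 1074 / 32.00 = 33.56 mol
n/ν → NH3: 11.82, O2: 6.712; O2 is limiting.
NH3 consumed = (4/5) × 33.56 = 26.85 mol
NH3 remaining = 47.27 − 26.85 = 20.42 mol
mass = 20.42 × 17.03 = 347.8 g

348 g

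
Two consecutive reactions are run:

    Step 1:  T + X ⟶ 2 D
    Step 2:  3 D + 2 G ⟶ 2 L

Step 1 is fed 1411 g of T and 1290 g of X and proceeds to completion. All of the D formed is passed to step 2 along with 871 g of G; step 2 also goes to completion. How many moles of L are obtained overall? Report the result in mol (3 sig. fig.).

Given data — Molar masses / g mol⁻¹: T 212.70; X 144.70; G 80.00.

Step 1:
n(T) = 1411 / 212.70 = 6.634 mol
n(X) = 1290 / 144.70 = 8.915 mol
n/ν for T = 6.634/1 = 6.634
n/ν for X = 8.915/1 = 8.915
Smallest n/ν is T → limiting reagent.
n(D) produced = (2/1) × 6.634 = 13.27 mol
Step 2:
n(D) available = 13.27 mol
n(G) = 871.0 / 80.00 = 10.89 mol
n/ν for D = 13.27/3 = 4.423
n/ν for G = 10.89/2 = 5.445
Smallest n/ν is D → limiting reagent.
n(L) = (2/3) × 13.27 = 8.847 mol

8.85 mol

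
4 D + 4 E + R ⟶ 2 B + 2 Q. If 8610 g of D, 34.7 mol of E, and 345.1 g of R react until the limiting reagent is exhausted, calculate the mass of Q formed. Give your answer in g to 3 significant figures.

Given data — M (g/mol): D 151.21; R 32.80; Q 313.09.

n(D) = 8610 / 151.21 = 56.94 mol
n(E) = 34.70 mol
n(R) = 345.1 / 32.80 = 10.52 mol
n/ν for D = 56.94/4 = 14.24
n/ν for E = 34.70/4 = 8.675
n/ν for R = 10.52/1 = 10.52
Smallest n/ν is E → limiting reagent.
n(Q) = (2/4) × 34.70 = 17.35 mol
mass = 17.35 × 313.09 = 5432 g

5430 g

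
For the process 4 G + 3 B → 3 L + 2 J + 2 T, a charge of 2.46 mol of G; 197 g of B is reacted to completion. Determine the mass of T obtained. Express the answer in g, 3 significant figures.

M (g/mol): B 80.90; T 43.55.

53.6 g

n(G) = 2.460 mol
n(B) = 197.0 / 80.90 = 2.435 mol
n/ν → G: 0.6150, B: 0.8117; G is limiting.
n(T) = (2/4) × 2.460 = 1.230 mol
mass = 1.230 × 43.55 = 53.57 g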